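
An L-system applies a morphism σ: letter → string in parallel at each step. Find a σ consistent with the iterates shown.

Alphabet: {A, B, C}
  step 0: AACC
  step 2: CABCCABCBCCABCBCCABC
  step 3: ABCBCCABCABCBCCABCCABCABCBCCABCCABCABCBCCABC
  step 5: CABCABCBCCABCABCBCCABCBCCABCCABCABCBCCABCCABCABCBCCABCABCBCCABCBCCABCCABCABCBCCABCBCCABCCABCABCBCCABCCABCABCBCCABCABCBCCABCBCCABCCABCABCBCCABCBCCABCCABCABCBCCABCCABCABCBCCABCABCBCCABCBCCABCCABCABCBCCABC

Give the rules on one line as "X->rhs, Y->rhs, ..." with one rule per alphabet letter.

A->BC, B->C, C->ABC

  step 2 ⇒ step 3: CABCCABCBCCABCBCCABC ⇒ ABC·BC·C·ABC·ABC·BC·C·ABC·C·ABC·ABC·BC·C·ABC·C·ABC·ABC·BC·C·ABC
    A ↦ BC
    B ↦ C
    C ↦ ABC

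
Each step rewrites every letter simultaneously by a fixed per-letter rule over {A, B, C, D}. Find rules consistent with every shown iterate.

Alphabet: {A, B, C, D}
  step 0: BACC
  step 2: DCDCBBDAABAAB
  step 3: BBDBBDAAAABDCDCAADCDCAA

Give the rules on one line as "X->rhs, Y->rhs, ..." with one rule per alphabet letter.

  step 2 ⇒ step 3: DCDCBBDAABAAB ⇒ B·BD·B·BD·AA·AA·B·DC·DC·AA·DC·DC·AA
    A ↦ DC
    B ↦ AA
    C ↦ BD
    D ↦ B

A->DC, B->AA, C->BD, D->B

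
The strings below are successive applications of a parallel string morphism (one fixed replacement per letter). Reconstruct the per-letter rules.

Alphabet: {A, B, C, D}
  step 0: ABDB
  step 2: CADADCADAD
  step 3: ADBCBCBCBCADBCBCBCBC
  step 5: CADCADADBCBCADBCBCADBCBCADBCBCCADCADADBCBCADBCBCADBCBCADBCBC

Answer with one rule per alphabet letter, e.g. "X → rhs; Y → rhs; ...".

  step 2 ⇒ step 3: CADADCADAD ⇒ AD·BC·BC·BC·BC·AD·BC·BC·BC·BC
    A ↦ BC
    C ↦ AD
    D ↦ BC
    B ↦ C  (constrained at step 0)

A->BC, B->C, C->AD, D->BC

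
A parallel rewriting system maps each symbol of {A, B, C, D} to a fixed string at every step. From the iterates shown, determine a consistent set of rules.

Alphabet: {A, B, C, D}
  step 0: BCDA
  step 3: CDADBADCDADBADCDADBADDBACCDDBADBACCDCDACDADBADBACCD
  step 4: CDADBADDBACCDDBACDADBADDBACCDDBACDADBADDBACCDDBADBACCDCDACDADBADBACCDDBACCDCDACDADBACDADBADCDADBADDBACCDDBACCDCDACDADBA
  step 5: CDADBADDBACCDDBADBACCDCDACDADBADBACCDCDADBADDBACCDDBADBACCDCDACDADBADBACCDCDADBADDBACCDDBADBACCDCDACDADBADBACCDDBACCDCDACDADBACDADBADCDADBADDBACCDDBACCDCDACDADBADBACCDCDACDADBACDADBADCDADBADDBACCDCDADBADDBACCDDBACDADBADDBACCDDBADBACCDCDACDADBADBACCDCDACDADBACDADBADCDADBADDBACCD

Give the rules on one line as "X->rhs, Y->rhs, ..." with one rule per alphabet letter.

  step 4 ⇒ step 5: CDADBADDBACCDDBACDADBADDBACCDDBACDADBADDBACCDDBADBACCDCDACDADBADBACCDDBACCDCDACDADBACDADBADCDADBADDBACCDDBACCDCDACDADBA ⇒ CDA·DBA·D·DBA·CC·D·DBA·DBA·CC·D·CDA·CDA·DBA·DBA·CC·D·CDA·DBA·D·DBA·CC·D·DBA·DBA·CC·D·CDA·CDA·DBA·DBA·CC·D·CDA·DBA·D·DBA·CC·D·DBA·DBA·CC·D·CDA·CDA·DBA·DBA·CC·D·DBA·CC·D·CDA·CDA·DBA·CDA·DBA·D·CDA·DBA·D·DBA·CC·D·DBA·CC·D·CDA·CDA·DBA·DBA·CC·D·CDA·CDA·DBA·CDA·DBA·D·CDA·DBA·D·DBA·CC·D·CDA·DBA·D·DBA·CC·D·DBA·CDA·DBA·D·DBA·CC·D·DBA·DBA·CC·D·CDA·CDA·DBA·DBA·CC·D·CDA·CDA·DBA·CDA·DBA·D·CDA·DBA·D·DBA·CC·D
    A ↦ D
    B ↦ CC
    C ↦ CDA
    D ↦ DBA

A->D, B->CC, C->CDA, D->DBA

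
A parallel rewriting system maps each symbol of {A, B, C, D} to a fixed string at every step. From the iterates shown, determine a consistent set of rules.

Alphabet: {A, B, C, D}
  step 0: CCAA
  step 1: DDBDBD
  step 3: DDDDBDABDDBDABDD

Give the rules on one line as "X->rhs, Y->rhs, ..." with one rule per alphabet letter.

A->BD, B->AB, C->D, D->CC

  step 0 ⇒ step 1: CCAA ⇒ D·D·BD·BD
    A ↦ BD
    C ↦ D
    B ↦ AB  (constrained at step 1)
    D ↦ CC  (constrained at step 1)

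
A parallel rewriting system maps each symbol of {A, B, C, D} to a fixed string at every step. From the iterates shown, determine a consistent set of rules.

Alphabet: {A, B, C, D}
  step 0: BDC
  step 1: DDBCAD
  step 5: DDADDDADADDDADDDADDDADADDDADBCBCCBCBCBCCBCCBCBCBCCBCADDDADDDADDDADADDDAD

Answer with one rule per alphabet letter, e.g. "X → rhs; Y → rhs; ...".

  step 0 ⇒ step 1: BDC ⇒ DD·BC·AD
    B ↦ DD
    C ↦ AD
    D ↦ BC
    A ↦ C  (constrained at step 1)

A->C, B->DD, C->AD, D->BC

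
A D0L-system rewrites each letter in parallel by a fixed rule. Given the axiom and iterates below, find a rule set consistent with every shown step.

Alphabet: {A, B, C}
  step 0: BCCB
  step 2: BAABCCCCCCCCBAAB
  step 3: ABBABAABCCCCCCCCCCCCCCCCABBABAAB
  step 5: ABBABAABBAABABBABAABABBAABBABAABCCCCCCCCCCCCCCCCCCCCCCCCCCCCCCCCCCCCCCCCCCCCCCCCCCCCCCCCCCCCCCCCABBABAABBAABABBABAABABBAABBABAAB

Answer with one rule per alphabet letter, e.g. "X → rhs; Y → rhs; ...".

A->BA, B->AB, C->CC

  step 2 ⇒ step 3: BAABCCCCCCCCBAAB ⇒ AB·BA·BA·AB·CC·CC·CC·CC·CC·CC·CC·CC·AB·BA·BA·AB
    A ↦ BA
    B ↦ AB
    C ↦ CC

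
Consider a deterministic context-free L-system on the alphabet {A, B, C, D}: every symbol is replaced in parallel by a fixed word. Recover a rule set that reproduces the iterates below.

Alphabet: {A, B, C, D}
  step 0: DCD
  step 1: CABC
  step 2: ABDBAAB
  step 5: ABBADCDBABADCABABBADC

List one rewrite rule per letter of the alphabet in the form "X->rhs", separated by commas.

  step 1 ⇒ step 2: CABC ⇒ AB·D·BA·AB
    A ↦ D
    B ↦ BA
    C ↦ AB
  step 0 ⇒ step 1: DCD ⇒ C·AB·C
    D ↦ C

A->D, B->BA, C->AB, D->C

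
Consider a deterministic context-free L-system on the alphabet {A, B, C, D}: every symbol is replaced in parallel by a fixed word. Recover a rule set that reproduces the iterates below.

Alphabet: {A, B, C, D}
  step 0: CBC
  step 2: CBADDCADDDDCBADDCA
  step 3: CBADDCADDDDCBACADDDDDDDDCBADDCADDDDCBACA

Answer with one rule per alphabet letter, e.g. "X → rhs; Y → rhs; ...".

A->CA, B->DD, C->CBA, D->DD

  step 2 ⇒ step 3: CBADDCADDDDCBADDCA ⇒ CBA·DD·CA·DD·DD·CBA·CA·DD·DD·DD·DD·CBA·DD·CA·DD·DD·CBA·CA
    A ↦ CA
    B ↦ DD
    C ↦ CBA
    D ↦ DD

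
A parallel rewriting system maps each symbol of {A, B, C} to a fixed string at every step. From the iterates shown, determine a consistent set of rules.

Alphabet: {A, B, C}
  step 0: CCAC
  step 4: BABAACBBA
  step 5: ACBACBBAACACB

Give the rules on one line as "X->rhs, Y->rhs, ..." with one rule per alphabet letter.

A->B, B->AC, C->A

  step 4 ⇒ step 5: BABAACBBA ⇒ AC·B·AC·B·B·A·AC·AC·B
    A ↦ B
    B ↦ AC
    C ↦ A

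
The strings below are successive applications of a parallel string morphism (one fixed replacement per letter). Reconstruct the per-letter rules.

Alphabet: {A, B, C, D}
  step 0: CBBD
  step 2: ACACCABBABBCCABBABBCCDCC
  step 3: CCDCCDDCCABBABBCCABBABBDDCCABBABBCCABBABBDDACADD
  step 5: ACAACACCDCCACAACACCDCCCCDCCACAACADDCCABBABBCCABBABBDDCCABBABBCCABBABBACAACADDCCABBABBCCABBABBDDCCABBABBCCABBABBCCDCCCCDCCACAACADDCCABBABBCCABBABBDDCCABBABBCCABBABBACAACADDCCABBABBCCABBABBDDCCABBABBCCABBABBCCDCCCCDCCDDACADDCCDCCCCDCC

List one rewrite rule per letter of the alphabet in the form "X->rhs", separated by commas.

A->CC, B->ABB, C->D, D->ACA

  step 2 ⇒ step 3: ACACCABBABBCCABBABBCCDCC ⇒ CC·D·CC·D·D·CC·ABB·ABB·CC·ABB·ABB·D·D·CC·ABB·ABB·CC·ABB·ABB·D·D·ACA·D·D
    A ↦ CC
    B ↦ ABB
    C ↦ D
    D ↦ ACA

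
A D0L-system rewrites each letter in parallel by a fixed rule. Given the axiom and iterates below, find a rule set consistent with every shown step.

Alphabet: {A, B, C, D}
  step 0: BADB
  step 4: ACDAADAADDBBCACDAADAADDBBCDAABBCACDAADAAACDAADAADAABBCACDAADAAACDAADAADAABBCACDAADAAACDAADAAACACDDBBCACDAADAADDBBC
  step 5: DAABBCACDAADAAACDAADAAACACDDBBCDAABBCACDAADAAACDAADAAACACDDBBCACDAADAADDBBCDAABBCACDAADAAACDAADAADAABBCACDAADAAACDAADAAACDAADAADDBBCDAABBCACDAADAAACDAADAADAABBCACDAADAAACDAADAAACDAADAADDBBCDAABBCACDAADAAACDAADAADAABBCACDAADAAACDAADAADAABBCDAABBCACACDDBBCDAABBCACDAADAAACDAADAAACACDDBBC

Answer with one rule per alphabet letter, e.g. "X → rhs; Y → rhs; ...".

A->DAA, B->D, C->BBC, D->AC

  step 4 ⇒ step 5: ACDAADAADDBBCACDAADAADDBBCDAABBCACDAADAAACDAADAADAABBCACDAADAAACDAADAADAABBCACDAADAAACDAADAAACACDDBBCACDAADAADDBBC ⇒ DAA·BBC·AC·DAA·DAA·AC·DAA·DAA·AC·AC·D·D·BBC·DAA·BBC·AC·DAA·DAA·AC·DAA·DAA·AC·AC·D·D·BBC·AC·DAA·DAA·D·D·BBC·DAA·BBC·AC·DAA·DAA·AC·DAA·DAA·DAA·BBC·AC·DAA·DAA·AC·DAA·DAA·AC·DAA·DAA·D·D·BBC·DAA·BBC·AC·DAA·DAA·AC·DAA·DAA·DAA·BBC·AC·DAA·DAA·AC·DAA·DAA·AC·DAA·DAA·D·D·BBC·DAA·BBC·AC·DAA·DAA·AC·DAA·DAA·DAA·BBC·AC·DAA·DAA·AC·DAA·DAA·DAA·BBC·DAA·BBC·AC·AC·D·D·BBC·DAA·BBC·AC·DAA·DAA·AC·DAA·DAA·AC·AC·D·D·BBC
    A ↦ DAA
    B ↦ D
    C ↦ BBC
    D ↦ AC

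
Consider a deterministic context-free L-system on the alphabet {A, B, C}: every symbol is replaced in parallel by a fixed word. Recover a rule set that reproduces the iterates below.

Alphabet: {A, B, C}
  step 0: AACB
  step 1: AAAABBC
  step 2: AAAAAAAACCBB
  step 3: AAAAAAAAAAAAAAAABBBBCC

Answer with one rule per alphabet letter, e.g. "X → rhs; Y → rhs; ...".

A->AA, B->C, C->BB

  step 2 ⇒ step 3: AAAAAAAACCBB ⇒ AA·AA·AA·AA·AA·AA·AA·AA·BB·BB·C·C
    A ↦ AA
    B ↦ C
    C ↦ BB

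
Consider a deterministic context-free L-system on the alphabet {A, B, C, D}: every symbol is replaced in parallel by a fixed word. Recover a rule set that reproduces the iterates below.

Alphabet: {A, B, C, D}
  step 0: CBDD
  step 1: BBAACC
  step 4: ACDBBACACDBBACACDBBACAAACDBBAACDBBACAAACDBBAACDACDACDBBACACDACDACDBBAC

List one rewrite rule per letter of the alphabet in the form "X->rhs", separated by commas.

  step 0 ⇒ step 1: CBDD ⇒ BBA·A·C·C
    B ↦ A
    C ↦ BBA
    D ↦ C
    A ↦ ACD  (constrained at step 1)

A->ACD, B->A, C->BBA, D->C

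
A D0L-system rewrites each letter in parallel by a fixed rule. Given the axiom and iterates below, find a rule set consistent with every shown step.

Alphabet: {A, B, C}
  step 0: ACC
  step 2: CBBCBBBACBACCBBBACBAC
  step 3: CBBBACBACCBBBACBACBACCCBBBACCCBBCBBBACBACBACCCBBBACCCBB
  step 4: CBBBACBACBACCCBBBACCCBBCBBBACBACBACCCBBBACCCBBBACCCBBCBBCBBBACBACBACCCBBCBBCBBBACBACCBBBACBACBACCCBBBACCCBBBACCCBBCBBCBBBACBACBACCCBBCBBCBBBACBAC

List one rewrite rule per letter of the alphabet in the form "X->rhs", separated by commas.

  step 3 ⇒ step 4: CBBBACBACCBBBACBACBACCCBBBACCCBBCBBBACBACBACCCBBBACCCBB ⇒ CBB·BAC·BAC·BAC·C·CBB·BAC·C·CBB·CBB·BAC·BAC·BAC·C·CBB·BAC·C·CBB·BAC·C·CBB·CBB·CBB·BAC·BAC·BAC·C·CBB·CBB·CBB·BAC·BAC·CBB·BAC·BAC·BAC·C·CBB·BAC·C·CBB·BAC·C·CBB·CBB·CBB·BAC·BAC·BAC·C·CBB·CBB·CBB·BAC·BAC
    A ↦ C
    B ↦ BAC
    C ↦ CBB

A->C, B->BAC, C->CBB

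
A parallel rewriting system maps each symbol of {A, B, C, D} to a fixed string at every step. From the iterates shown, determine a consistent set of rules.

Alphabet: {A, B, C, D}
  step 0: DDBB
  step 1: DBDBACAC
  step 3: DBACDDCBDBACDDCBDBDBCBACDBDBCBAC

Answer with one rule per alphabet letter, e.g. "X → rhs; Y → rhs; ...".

A->DD, B->AC, C->CB, D->DB

  step 0 ⇒ step 1: DDBB ⇒ DB·DB·AC·AC
    B ↦ AC
    D ↦ DB
    A ↦ DD  (constrained at step 1)
    C ↦ CB  (constrained at step 1)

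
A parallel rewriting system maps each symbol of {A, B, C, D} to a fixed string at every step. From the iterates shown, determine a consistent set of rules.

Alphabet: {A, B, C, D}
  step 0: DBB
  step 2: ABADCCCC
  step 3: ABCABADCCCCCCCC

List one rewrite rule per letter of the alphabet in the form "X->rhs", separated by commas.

  step 2 ⇒ step 3: ABADCCCC ⇒ AB·C·AB·AD·CC·CC·CC·CC
    A ↦ AB
    B ↦ C
    C ↦ CC
    D ↦ AD

A->AB, B->C, C->CC, D->AD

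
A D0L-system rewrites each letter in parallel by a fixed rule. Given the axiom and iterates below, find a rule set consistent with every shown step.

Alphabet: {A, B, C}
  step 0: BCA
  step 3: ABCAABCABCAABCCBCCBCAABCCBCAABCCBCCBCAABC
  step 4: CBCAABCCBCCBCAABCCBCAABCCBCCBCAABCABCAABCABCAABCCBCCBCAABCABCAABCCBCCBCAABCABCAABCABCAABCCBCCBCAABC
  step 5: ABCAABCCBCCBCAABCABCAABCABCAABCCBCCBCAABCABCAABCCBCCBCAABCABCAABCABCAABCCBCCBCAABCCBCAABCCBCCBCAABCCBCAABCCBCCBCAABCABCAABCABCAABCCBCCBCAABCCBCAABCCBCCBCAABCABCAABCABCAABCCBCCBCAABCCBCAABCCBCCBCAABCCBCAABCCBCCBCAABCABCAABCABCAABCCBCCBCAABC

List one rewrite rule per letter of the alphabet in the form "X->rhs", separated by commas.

A->CBC, B->A, C->ABC

  step 4 ⇒ step 5: CBCAABCCBCCBCAABCCBCAABCCBCCBCAABCABCAABCABCAABCCBCCBCAABCABCAABCCBCCBCAABCABCAABCABCAABCCBCCBCAABC ⇒ ABC·A·ABC·CBC·CBC·A·ABC·ABC·A·ABC·ABC·A·ABC·CBC·CBC·A·ABC·ABC·A·ABC·CBC·CBC·A·ABC·ABC·A·ABC·ABC·A·ABC·CBC·CBC·A·ABC·CBC·A·ABC·CBC·CBC·A·ABC·CBC·A·ABC·CBC·CBC·A·ABC·ABC·A·ABC·ABC·A·ABC·CBC·CBC·A·ABC·CBC·A·ABC·CBC·CBC·A·ABC·ABC·A·ABC·ABC·A·ABC·CBC·CBC·A·ABC·CBC·A·ABC·CBC·CBC·A·ABC·CBC·A·ABC·CBC·CBC·A·ABC·ABC·A·ABC·ABC·A·ABC·CBC·CBC·A·ABC
    A ↦ CBC
    B ↦ A
    C ↦ ABC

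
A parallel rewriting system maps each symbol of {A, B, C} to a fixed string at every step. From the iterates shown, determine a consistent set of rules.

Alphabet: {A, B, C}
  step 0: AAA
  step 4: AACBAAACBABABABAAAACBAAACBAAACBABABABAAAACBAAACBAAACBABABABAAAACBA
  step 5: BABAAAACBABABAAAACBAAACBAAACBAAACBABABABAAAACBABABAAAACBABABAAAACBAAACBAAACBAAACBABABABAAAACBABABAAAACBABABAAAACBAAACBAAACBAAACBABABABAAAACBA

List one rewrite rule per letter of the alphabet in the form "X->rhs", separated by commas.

  step 4 ⇒ step 5: AACBAAACBABABABAAAACBAAACBAAACBABABABAAAACBAAACBAAACBABABABAAAACBA ⇒ BA·BA·A·AAC·BA·BA·BA·A·AAC·BA·AAC·BA·AAC·BA·AAC·BA·BA·BA·BA·A·AAC·BA·BA·BA·A·AAC·BA·BA·BA·A·AAC·BA·AAC·BA·AAC·BA·AAC·BA·BA·BA·BA·A·AAC·BA·BA·BA·A·AAC·BA·BA·BA·A·AAC·BA·AAC·BA·AAC·BA·AAC·BA·BA·BA·BA·A·AAC·BA
    A ↦ BA
    B ↦ AAC
    C ↦ A

A->BA, B->AAC, C->A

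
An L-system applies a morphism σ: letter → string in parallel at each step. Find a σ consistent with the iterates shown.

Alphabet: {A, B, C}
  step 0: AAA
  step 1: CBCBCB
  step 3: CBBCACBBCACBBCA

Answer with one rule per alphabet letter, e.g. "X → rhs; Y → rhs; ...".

A->CB, B->BC, C->A

  step 0 ⇒ step 1: AAA ⇒ CB·CB·CB
    A ↦ CB
    B ↦ BC  (constrained at step 1)
    C ↦ A  (constrained at step 1)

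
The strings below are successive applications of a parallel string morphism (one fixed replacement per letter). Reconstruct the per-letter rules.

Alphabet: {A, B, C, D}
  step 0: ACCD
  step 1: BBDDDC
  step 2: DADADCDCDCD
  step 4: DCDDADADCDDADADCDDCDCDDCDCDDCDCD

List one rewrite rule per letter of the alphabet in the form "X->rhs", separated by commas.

A->BB, B->DA, C->D, D->DC

  step 1 ⇒ step 2: BBDDDC ⇒ DA·DA·DC·DC·DC·D
    B ↦ DA
    C ↦ D
    D ↦ DC
  step 0 ⇒ step 1: ACCD ⇒ BB·D·D·DC
    A ↦ BB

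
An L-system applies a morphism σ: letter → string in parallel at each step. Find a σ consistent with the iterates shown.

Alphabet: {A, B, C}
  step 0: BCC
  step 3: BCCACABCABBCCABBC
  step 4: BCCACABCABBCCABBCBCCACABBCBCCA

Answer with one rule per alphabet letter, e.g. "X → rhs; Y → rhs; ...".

  step 3 ⇒ step 4: BCCACABCABBCCABBC ⇒ BC·CA·CA·B·CA·B·BC·CA·B·BC·BC·CA·CA·B·BC·BC·CA
    A ↦ B
    B ↦ BC
    C ↦ CA

A->B, B->BC, C->CA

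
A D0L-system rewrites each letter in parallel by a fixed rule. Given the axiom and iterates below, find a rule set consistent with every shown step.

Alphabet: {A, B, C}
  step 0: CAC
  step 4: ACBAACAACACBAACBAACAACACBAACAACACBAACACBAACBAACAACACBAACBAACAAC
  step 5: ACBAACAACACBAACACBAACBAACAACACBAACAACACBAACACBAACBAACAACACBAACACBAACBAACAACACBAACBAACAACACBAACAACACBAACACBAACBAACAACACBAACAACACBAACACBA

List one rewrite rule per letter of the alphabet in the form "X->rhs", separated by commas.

A->AC, B->ACA, C->BA

  step 4 ⇒ step 5: ACBAACAACACBAACBAACAACACBAACAACACBAACACBAACBAACAACACBAACBAACAAC ⇒ AC·BA·ACA·AC·AC·BA·AC·AC·BA·AC·BA·ACA·AC·AC·BA·ACA·AC·AC·BA·AC·AC·BA·AC·BA·ACA·AC·AC·BA·AC·AC·BA·AC·BA·ACA·AC·AC·BA·AC·BA·ACA·AC·AC·BA·ACA·AC·AC·BA·AC·AC·BA·AC·BA·ACA·AC·AC·BA·ACA·AC·AC·BA·AC·AC·BA
    A ↦ AC
    B ↦ ACA
    C ↦ BA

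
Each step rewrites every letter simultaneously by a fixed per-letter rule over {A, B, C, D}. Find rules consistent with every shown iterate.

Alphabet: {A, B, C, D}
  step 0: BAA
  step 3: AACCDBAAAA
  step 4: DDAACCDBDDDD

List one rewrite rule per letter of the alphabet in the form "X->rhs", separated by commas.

  step 3 ⇒ step 4: AACCDBAAAA ⇒ D·D·A·A·CC·DB·D·D·D·D
    A ↦ D
    B ↦ DB
    C ↦ A
    D ↦ CC

A->D, B->DB, C->A, D->CC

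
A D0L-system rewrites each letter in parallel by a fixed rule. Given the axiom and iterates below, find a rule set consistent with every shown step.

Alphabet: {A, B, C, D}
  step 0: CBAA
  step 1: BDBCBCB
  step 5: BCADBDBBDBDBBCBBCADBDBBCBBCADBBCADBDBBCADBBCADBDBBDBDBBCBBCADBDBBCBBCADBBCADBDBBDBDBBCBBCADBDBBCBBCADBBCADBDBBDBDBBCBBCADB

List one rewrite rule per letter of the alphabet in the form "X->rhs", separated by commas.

  step 0 ⇒ step 1: CBAA ⇒ B·DB·CB·CB
    A ↦ CB
    B ↦ DB
    C ↦ B
    D ↦ BCA  (constrained at step 1)

A->CB, B->DB, C->B, D->BCA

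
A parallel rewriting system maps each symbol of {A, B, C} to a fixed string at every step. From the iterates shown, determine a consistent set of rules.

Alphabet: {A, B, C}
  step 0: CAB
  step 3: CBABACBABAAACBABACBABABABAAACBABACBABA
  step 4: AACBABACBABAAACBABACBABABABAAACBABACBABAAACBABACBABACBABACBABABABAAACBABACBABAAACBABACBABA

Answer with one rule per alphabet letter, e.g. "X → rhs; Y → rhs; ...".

A->BA, B->CBA, C->AA

  step 3 ⇒ step 4: CBABACBABAAACBABACBABABABAAACBABACBABA ⇒ AA·CBA·BA·CBA·BA·AA·CBA·BA·CBA·BA·BA·BA·AA·CBA·BA·CBA·BA·AA·CBA·BA·CBA·BA·CBA·BA·CBA·BA·BA·BA·AA·CBA·BA·CBA·BA·AA·CBA·BA·CBA·BA
    A ↦ BA
    B ↦ CBA
    C ↦ AA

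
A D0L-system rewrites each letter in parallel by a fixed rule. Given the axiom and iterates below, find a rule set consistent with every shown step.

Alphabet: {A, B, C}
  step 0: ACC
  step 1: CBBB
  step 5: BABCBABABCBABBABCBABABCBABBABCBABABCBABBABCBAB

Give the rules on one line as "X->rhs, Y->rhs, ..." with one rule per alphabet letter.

  step 0 ⇒ step 1: ACC ⇒ CB·B·B
    A ↦ CB
    C ↦ B
    B ↦ AB  (constrained at step 1)

A->CB, B->AB, C->B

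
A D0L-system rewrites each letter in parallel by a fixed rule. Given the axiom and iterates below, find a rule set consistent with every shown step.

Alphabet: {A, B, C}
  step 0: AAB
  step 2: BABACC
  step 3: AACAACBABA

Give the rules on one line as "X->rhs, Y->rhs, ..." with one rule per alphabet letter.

A->C, B->AA, C->BA

  step 2 ⇒ step 3: BABACC ⇒ AA·C·AA·C·BA·BA
    A ↦ C
    B ↦ AA
    C ↦ BA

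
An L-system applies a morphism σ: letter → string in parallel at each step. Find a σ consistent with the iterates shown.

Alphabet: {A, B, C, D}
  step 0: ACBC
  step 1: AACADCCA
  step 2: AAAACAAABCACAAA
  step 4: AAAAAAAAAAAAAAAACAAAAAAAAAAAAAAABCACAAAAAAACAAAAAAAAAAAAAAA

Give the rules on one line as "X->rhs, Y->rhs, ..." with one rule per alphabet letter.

A->AA, B->DC, C->CA, D->B

  step 1 ⇒ step 2: AACADCCA ⇒ AA·AA·CA·AA·B·CA·CA·AA
    A ↦ AA
    C ↦ CA
    D ↦ B
  step 0 ⇒ step 1: ACBC ⇒ AA·CA·DC·CA
    B ↦ DC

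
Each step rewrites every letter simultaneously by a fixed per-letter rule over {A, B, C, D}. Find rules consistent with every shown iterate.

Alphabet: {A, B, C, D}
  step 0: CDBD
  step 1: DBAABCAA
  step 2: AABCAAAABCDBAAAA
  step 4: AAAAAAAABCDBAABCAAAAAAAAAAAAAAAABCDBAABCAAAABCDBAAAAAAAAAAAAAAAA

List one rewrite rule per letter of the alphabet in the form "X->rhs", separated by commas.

A->AA, B->BC, C->DB, D->AA

  step 1 ⇒ step 2: DBAABCAA ⇒ AA·BC·AA·AA·BC·DB·AA·AA
    A ↦ AA
    B ↦ BC
    C ↦ DB
    D ↦ AA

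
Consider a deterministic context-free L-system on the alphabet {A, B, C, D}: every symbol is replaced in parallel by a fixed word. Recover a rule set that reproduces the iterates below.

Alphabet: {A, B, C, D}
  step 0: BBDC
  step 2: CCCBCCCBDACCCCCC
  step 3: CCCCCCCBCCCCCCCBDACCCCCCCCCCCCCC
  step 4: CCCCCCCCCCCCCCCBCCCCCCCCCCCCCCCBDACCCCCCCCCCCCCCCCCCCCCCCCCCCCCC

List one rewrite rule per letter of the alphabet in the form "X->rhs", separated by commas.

  step 3 ⇒ step 4: CCCCCCCBCCCCCCCBDACCCCCCCCCCCCCC ⇒ CC·CC·CC·CC·CC·CC·CC·CB·CC·CC·CC·CC·CC·CC·CC·CB·DA·CC·CC·CC·CC·CC·CC·CC·CC·CC·CC·CC·CC·CC·CC·CC
    A ↦ CC
    B ↦ CB
    C ↦ CC
    D ↦ DA

A->CC, B->CB, C->CC, D->DA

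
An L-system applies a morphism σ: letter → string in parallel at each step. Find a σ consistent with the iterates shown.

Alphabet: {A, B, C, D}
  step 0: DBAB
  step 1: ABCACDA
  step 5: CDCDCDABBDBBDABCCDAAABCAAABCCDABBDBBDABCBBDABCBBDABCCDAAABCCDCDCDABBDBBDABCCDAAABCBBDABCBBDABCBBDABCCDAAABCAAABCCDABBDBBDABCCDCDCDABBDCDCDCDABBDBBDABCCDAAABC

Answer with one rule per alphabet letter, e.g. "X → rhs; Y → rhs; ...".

A->CD, B->A, C->BBD, D->ABC

  step 0 ⇒ step 1: DBAB ⇒ ABC·A·CD·A
    A ↦ CD
    B ↦ A
    D ↦ ABC
    C ↦ BBD  (constrained at step 1)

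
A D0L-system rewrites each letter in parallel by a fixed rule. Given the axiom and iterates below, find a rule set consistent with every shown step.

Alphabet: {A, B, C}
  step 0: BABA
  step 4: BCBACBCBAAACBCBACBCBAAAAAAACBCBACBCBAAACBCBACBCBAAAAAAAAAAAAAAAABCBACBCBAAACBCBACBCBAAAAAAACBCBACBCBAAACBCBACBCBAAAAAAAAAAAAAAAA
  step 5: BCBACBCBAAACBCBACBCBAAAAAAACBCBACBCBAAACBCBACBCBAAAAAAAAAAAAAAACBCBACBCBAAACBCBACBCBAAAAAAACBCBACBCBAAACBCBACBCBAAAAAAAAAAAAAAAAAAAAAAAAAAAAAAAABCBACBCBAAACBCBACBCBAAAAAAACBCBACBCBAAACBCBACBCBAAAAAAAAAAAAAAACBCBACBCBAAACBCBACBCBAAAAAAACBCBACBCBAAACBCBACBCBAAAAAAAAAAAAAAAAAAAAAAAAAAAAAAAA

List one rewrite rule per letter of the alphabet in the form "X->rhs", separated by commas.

  step 4 ⇒ step 5: BCBACBCBAAACBCBACBCBAAAAAAACBCBACBCBAAACBCBACBCBAAAAAAAAAAAAAAAABCBACBCBAAACBCBACBCBAAAAAAACBCBACBCBAAACBCBACBCBAAAAAAAAAAAAAAAA ⇒ BCB·AC·BCB·AA·AC·BCB·AC·BCB·AA·AA·AA·AC·BCB·AC·BCB·AA·AC·BCB·AC·BCB·AA·AA·AA·AA·AA·AA·AA·AC·BCB·AC·BCB·AA·AC·BCB·AC·BCB·AA·AA·AA·AC·BCB·AC·BCB·AA·AC·BCB·AC·BCB·AA·AA·AA·AA·AA·AA·AA·AA·AA·AA·AA·AA·AA·AA·AA·AA·BCB·AC·BCB·AA·AC·BCB·AC·BCB·AA·AA·AA·AC·BCB·AC·BCB·AA·AC·BCB·AC·BCB·AA·AA·AA·AA·AA·AA·AA·AC·BCB·AC·BCB·AA·AC·BCB·AC·BCB·AA·AA·AA·AC·BCB·AC·BCB·AA·AC·BCB·AC·BCB·AA·AA·AA·AA·AA·AA·AA·AA·AA·AA·AA·AA·AA·AA·AA·AA
    A ↦ AA
    B ↦ BCB
    C ↦ AC

A->AA, B->BCB, C->AC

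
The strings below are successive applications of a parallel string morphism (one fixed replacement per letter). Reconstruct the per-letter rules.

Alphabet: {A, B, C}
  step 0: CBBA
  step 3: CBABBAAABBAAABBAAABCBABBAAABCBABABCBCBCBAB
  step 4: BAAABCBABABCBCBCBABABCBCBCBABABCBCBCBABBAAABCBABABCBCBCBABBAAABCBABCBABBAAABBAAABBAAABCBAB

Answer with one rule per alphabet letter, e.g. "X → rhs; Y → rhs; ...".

  step 3 ⇒ step 4: CBABBAAABBAAABBAAABCBABBAAABCBABABCBCBCBAB ⇒ BAA·AB·CB·AB·AB·CB·CB·CB·AB·AB·CB·CB·CB·AB·AB·CB·CB·CB·AB·BAA·AB·CB·AB·AB·CB·CB·CB·AB·BAA·AB·CB·AB·CB·AB·BAA·AB·BAA·AB·BAA·AB·CB·AB
    A ↦ CB
    B ↦ AB
    C ↦ BAA

A->CB, B->AB, C->BAA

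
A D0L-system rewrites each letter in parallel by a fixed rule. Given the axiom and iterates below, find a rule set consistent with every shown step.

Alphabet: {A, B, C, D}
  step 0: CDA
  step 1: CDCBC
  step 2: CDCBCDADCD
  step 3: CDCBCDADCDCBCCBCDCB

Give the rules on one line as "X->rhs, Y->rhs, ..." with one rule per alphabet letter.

A->C, B->AD, C->CD, D->CB

  step 2 ⇒ step 3: CDCBCDADCD ⇒ CD·CB·CD·AD·CD·CB·C·CB·CD·CB
    A ↦ C
    B ↦ AD
    C ↦ CD
    D ↦ CB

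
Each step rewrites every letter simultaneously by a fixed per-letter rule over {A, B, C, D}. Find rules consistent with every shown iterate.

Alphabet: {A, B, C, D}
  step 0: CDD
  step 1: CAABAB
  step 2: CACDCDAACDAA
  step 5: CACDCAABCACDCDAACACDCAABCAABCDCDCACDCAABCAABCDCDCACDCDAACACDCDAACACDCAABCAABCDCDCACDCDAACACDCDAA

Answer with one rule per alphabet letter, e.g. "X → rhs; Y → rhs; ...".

A->CD, B->AA, C->CA, D->AB

  step 1 ⇒ step 2: CAABAB ⇒ CA·CD·CD·AA·CD·AA
    A ↦ CD
    B ↦ AA
    C ↦ CA
  step 0 ⇒ step 1: CDD ⇒ CA·AB·AB
    D ↦ AB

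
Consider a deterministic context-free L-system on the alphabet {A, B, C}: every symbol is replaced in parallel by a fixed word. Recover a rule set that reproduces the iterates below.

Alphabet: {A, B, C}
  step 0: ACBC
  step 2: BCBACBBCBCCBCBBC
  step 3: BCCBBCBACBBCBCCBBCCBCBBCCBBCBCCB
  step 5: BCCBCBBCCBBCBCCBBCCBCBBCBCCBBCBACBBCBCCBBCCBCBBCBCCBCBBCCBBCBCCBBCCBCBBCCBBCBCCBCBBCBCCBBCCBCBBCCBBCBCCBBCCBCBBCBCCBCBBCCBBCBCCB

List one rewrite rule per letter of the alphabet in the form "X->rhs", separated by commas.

  step 2 ⇒ step 3: BCBACBBCBCCBCBBC ⇒ BC·CB·BC·BA·CB·BC·BC·CB·BC·CB·CB·BC·CB·BC·BC·CB
    A ↦ BA
    B ↦ BC
    C ↦ CB

A->BA, B->BC, C->CB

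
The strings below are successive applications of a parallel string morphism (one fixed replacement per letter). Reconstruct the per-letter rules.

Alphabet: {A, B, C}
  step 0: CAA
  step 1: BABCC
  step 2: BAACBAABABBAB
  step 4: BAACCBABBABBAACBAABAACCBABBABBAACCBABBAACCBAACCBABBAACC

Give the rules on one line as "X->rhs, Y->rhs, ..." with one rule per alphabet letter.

  step 1 ⇒ step 2: BABCC ⇒ BAA·C·BAA·BAB·BAB
    A ↦ C
    B ↦ BAA
    C ↦ BAB

A->C, B->BAA, C->BAB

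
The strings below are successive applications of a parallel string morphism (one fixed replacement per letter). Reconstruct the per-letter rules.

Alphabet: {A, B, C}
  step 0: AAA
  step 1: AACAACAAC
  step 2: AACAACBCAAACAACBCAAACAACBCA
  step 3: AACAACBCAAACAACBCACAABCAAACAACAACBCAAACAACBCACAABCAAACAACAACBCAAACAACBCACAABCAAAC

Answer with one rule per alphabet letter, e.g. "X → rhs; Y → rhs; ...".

A->AAC, B->CAA, C->BCA

  step 2 ⇒ step 3: AACAACBCAAACAACBCAAACAACBCA ⇒ AAC·AAC·BCA·AAC·AAC·BCA·CAA·BCA·AAC·AAC·AAC·BCA·AAC·AAC·BCA·CAA·BCA·AAC·AAC·AAC·BCA·AAC·AAC·BCA·CAA·BCA·AAC
    A ↦ AAC
    B ↦ CAA
    C ↦ BCA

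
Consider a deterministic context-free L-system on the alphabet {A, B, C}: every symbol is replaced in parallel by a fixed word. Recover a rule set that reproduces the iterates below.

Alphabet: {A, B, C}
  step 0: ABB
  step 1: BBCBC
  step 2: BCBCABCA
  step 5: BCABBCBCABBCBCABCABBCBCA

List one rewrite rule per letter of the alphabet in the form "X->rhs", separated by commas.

  step 1 ⇒ step 2: BBCBC ⇒ BC·BC·A·BC·A
    B ↦ BC
    C ↦ A
  step 0 ⇒ step 1: ABB ⇒ B·BC·BC
    A ↦ B

A->B, B->BC, C->A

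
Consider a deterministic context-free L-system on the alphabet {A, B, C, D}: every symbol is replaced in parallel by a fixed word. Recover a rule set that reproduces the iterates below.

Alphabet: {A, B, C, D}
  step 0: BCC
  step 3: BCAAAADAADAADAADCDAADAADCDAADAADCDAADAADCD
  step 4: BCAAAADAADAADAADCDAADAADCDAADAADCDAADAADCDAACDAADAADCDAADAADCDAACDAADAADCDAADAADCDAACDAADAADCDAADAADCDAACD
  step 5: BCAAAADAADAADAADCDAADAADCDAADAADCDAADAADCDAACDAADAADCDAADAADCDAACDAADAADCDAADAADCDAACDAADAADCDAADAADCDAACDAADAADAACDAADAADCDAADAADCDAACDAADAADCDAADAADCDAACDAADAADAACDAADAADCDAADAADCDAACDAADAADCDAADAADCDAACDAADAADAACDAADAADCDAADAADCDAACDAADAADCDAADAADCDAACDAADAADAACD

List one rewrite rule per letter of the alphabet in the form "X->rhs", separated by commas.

  step 4 ⇒ step 5: BCAAAADAADAADAADCDAADAADCDAADAADCDAADAADCDAACDAADAADCDAADAADCDAACDAADAADCDAADAADCDAACDAADAADCDAADAADCDAACD ⇒ BC·AA·AAD·AAD·AAD·AAD·CD·AAD·AAD·CD·AAD·AAD·CD·AAD·AAD·CD·AA·CD·AAD·AAD·CD·AAD·AAD·CD·AA·CD·AAD·AAD·CD·AAD·AAD·CD·AA·CD·AAD·AAD·CD·AAD·AAD·CD·AA·CD·AAD·AAD·AA·CD·AAD·AAD·CD·AAD·AAD·CD·AA·CD·AAD·AAD·CD·AAD·AAD·CD·AA·CD·AAD·AAD·AA·CD·AAD·AAD·CD·AAD·AAD·CD·AA·CD·AAD·AAD·CD·AAD·AAD·CD·AA·CD·AAD·AAD·AA·CD·AAD·AAD·CD·AAD·AAD·CD·AA·CD·AAD·AAD·CD·AAD·AAD·CD·AA·CD·AAD·AAD·AA·CD
    A ↦ AAD
    B ↦ BC
    C ↦ AA
    D ↦ CD

A->AAD, B->BC, C->AA, D->CD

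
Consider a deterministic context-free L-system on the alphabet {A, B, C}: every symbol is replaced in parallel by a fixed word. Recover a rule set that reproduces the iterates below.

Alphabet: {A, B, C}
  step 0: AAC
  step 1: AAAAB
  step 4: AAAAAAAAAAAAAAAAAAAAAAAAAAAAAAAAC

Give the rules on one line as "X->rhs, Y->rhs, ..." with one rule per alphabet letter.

  step 0 ⇒ step 1: AAC ⇒ AA·AA·B
    A ↦ AA
    C ↦ B
    B ↦ C  (constrained at step 1)

A->AA, B->C, C->B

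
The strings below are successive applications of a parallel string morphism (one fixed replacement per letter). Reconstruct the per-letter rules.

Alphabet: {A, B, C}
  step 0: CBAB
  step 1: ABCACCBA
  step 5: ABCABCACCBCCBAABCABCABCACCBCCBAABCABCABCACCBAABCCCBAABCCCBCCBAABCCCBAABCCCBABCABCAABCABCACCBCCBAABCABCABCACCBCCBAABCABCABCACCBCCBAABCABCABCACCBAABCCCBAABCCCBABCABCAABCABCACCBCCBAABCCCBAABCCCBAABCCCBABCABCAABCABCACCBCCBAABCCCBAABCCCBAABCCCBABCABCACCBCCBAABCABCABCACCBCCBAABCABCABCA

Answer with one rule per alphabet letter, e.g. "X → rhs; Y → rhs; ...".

  step 0 ⇒ step 1: CBAB ⇒ ABC·A·CCB·A
    A ↦ CCB
    B ↦ A
    C ↦ ABC

A->CCB, B->A, C->ABC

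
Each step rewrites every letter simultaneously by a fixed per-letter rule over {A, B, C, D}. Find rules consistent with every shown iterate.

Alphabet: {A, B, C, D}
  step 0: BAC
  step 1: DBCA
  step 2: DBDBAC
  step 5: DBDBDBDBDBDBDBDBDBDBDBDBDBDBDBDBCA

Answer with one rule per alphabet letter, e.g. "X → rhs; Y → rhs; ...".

A->C, B->DB, C->A, D->DB

  step 1 ⇒ step 2: DBCA ⇒ DB·DB·A·C
    A ↦ C
    B ↦ DB
    C ↦ A
    D ↦ DB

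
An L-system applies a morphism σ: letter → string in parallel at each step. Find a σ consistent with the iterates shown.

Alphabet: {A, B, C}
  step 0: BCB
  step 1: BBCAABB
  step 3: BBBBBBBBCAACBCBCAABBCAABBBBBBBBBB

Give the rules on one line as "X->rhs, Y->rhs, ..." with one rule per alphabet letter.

A->CB, B->BB, C->CAA

  step 0 ⇒ step 1: BCB ⇒ BB·CAA·BB
    B ↦ BB
    C ↦ CAA
    A ↦ CB  (constrained at step 1)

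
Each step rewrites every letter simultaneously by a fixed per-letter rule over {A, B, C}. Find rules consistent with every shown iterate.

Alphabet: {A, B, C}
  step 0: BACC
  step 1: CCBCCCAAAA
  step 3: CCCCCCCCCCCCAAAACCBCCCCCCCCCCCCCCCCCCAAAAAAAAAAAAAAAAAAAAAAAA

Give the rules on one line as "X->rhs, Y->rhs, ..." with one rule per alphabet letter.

A->CCC, B->CCB, C->AA

  step 0 ⇒ step 1: BACC ⇒ CCB·CCC·AA·AA
    A ↦ CCC
    B ↦ CCB
    C ↦ AA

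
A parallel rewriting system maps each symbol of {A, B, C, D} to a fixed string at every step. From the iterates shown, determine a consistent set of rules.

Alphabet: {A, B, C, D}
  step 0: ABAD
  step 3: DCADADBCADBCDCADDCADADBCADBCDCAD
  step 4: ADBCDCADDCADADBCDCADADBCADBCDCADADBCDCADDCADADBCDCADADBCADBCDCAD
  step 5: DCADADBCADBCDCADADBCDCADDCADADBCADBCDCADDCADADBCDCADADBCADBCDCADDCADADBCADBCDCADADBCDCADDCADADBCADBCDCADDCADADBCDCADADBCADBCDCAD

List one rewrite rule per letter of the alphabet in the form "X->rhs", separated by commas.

  step 4 ⇒ step 5: ADBCDCADDCADADBCDCADADBCADBCDCADADBCDCADDCADADBCDCADADBCADBCDCAD ⇒ DC·AD·AD·BC·AD·BC·DC·AD·AD·BC·DC·AD·DC·AD·AD·BC·AD·BC·DC·AD·DC·AD·AD·BC·DC·AD·AD·BC·AD·BC·DC·AD·DC·AD·AD·BC·AD·BC·DC·AD·AD·BC·DC·AD·DC·AD·AD·BC·AD·BC·DC·AD·DC·AD·AD·BC·DC·AD·AD·BC·AD·BC·DC·AD
    A ↦ DC
    B ↦ AD
    C ↦ BC
    D ↦ AD

A->DC, B->AD, C->BC, D->AD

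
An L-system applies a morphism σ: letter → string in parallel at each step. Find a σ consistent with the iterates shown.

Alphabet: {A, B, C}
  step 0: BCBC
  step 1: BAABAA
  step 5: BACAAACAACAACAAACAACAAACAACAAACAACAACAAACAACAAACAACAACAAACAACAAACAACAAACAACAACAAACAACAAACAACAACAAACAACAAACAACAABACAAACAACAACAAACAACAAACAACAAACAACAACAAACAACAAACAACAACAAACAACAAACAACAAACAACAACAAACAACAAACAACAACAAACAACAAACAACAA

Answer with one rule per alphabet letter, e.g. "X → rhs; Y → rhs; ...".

  step 0 ⇒ step 1: BCBC ⇒ BA·A·BA·A
    B ↦ BA
    C ↦ A
    A ↦ CAA  (constrained at step 1)

A->CAA, B->BA, C->A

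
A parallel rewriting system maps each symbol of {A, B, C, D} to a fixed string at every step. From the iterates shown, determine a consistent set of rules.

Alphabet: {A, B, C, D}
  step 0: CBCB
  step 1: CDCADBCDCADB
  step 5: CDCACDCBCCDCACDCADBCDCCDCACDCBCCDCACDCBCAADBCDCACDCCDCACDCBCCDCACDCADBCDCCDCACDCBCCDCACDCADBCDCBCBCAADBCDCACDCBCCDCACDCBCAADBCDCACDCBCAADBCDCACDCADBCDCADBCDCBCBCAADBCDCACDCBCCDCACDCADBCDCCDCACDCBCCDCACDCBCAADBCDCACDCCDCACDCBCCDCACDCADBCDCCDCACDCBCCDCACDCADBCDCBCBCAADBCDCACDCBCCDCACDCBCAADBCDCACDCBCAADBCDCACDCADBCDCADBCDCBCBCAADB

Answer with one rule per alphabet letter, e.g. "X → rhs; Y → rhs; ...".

  step 0 ⇒ step 1: CBCB ⇒ CDC·ADB·CDC·ADB
    B ↦ ADB
    C ↦ CDC
    A ↦ BC  (constrained at step 1)
    D ↦ A  (constrained at step 1)

A->BC, B->ADB, C->CDC, D->A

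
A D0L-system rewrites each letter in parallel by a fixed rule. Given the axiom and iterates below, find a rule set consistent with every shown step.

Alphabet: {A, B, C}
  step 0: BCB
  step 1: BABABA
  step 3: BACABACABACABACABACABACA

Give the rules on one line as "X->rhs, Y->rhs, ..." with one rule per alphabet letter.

A->CA, B->BA, C->BA

  step 0 ⇒ step 1: BCB ⇒ BA·BA·BA
    B ↦ BA
    C ↦ BA
    A ↦ CA  (constrained at step 1)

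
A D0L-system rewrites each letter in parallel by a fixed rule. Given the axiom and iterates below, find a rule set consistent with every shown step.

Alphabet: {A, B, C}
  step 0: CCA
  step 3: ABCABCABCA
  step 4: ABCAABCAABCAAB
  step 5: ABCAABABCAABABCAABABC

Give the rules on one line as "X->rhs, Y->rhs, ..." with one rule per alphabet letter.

A->AB, B->C, C->A

  step 4 ⇒ step 5: ABCAABCAABCAAB ⇒ AB·C·A·AB·AB·C·A·AB·AB·C·A·AB·AB·C
    A ↦ AB
    B ↦ C
    C ↦ A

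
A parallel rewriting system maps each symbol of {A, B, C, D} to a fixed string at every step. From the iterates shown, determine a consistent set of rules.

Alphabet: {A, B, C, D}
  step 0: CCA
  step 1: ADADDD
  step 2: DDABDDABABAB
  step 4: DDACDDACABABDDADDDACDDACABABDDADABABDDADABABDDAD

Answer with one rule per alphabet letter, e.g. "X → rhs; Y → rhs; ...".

  step 1 ⇒ step 2: ADADDD ⇒ DD·AB·DD·AB·AB·AB
    A ↦ DD
    D ↦ AB
    B ↦ AC  (constrained at step 2)
  step 0 ⇒ step 1: CCA ⇒ AD·AD·DD
    C ↦ AD

A->DD, B->AC, C->AD, D->AB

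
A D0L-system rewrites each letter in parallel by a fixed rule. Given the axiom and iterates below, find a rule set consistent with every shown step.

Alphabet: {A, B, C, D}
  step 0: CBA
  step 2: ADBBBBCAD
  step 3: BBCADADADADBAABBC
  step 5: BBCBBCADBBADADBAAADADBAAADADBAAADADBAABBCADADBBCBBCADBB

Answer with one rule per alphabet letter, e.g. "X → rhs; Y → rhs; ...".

  step 2 ⇒ step 3: ADBBBBCAD ⇒ B·BC·AD·AD·AD·AD·BAA·B·BC
    A ↦ B
    B ↦ AD
    C ↦ BAA
    D ↦ BC

A->B, B->AD, C->BAA, D->BC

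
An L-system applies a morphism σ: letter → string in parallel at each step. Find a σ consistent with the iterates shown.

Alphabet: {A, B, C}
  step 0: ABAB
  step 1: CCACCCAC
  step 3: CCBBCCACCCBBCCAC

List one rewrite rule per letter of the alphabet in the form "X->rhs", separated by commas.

A->CCA, B->C, C->B

  step 0 ⇒ step 1: ABAB ⇒ CCA·C·CCA·C
    A ↦ CCA
    B ↦ C
    C ↦ B  (constrained at step 1)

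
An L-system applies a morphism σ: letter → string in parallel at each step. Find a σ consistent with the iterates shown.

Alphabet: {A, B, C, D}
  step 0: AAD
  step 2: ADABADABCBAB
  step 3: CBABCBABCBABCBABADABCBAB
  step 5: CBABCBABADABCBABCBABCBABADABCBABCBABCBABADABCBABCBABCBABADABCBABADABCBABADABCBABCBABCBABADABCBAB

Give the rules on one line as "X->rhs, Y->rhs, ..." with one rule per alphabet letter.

  step 2 ⇒ step 3: ADABADABCBAB ⇒ CB·AB·CB·AB·CB·AB·CB·AB·AD·AB·CB·AB
    A ↦ CB
    B ↦ AB
    C ↦ AD
    D ↦ AB

A->CB, B->AB, C->AD, D->AB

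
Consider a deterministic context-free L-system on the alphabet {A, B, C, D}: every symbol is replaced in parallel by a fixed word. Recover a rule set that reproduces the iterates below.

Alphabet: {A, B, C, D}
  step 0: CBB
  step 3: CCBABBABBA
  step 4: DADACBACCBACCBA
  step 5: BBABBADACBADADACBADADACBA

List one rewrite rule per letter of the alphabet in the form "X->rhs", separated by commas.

A->BA, B->C, C->DA, D->B

  step 4 ⇒ step 5: DADACBACCBACCBA ⇒ B·BA·B·BA·DA·C·BA·DA·DA·C·BA·DA·DA·C·BA
    A ↦ BA
    B ↦ C
    C ↦ DA
    D ↦ B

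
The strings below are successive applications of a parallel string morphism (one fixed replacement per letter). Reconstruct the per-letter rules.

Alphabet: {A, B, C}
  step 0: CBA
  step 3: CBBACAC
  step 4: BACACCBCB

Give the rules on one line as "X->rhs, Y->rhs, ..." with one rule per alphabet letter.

A->C, B->AC, C->B

  step 3 ⇒ step 4: CBBACAC ⇒ B·AC·AC·C·B·C·B
    A ↦ C
    B ↦ AC
    C ↦ B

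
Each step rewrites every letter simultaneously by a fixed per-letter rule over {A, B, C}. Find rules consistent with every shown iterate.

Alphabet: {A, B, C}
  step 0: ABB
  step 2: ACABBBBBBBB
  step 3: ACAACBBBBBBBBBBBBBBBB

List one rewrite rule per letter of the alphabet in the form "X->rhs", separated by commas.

A->AC, B->BB, C->A

  step 2 ⇒ step 3: ACABBBBBBBB ⇒ AC·A·AC·BB·BB·BB·BB·BB·BB·BB·BB
    A ↦ AC
    B ↦ BB
    C ↦ A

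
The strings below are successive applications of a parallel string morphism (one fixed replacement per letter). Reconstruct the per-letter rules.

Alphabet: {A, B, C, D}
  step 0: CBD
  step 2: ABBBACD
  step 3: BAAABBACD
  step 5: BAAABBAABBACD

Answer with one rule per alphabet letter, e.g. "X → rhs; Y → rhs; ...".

  step 2 ⇒ step 3: ABBBACD ⇒ B·A·A·A·B·BA·CD
    A ↦ B
    B ↦ A
    C ↦ BA
    D ↦ CD

A->B, B->A, C->BA, D->CD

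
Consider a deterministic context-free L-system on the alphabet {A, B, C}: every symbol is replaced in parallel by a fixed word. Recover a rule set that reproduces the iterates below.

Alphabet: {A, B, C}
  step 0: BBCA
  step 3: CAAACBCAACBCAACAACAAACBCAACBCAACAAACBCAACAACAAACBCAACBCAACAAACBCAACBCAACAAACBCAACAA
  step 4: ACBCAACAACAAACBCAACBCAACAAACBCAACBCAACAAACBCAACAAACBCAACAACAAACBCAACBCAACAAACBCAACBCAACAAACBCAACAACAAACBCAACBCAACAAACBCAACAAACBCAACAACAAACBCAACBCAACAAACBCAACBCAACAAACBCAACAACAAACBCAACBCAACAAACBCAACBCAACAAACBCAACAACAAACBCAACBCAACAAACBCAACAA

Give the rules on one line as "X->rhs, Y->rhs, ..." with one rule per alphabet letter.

  step 3 ⇒ step 4: CAAACBCAACBCAACAACAAACBCAACBCAACAAACBCAACAACAAACBCAACBCAACAAACBCAACBCAACAAACBCAACAA ⇒ ACB·CAA·CAA·CAA·ACB·CA·ACB·CAA·CAA·ACB·CA·ACB·CAA·CAA·ACB·CAA·CAA·ACB·CAA·CAA·CAA·ACB·CA·ACB·CAA·CAA·ACB·CA·ACB·CAA·CAA·ACB·CAA·CAA·CAA·ACB·CA·ACB·CAA·CAA·ACB·CAA·CAA·ACB·CAA·CAA·CAA·ACB·CA·ACB·CAA·CAA·ACB·CA·ACB·CAA·CAA·ACB·CAA·CAA·CAA·ACB·CA·ACB·CAA·CAA·ACB·CA·ACB·CAA·CAA·ACB·CAA·CAA·CAA·ACB·CA·ACB·CAA·CAA·ACB·CAA·CAA
    A ↦ CAA
    B ↦ CA
    C ↦ ACB

A->CAA, B->CA, C->ACB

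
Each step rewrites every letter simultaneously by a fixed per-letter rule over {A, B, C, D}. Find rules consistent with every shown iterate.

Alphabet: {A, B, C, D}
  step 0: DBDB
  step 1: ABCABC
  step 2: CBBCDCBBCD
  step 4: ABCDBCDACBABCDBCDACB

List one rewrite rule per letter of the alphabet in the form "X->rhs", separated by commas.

  step 1 ⇒ step 2: ABCABC ⇒ CB·BC·D·CB·BC·D
    A ↦ CB
    B ↦ BC
    C ↦ D
  step 0 ⇒ step 1: DBDB ⇒ A·BC·A·BC
    D ↦ A

A->CB, B->BC, C->D, D->A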